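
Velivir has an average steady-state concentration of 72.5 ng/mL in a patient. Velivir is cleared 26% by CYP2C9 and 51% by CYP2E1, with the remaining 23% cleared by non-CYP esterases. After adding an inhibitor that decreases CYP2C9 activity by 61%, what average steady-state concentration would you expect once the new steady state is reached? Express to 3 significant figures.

86.2 ng/mL

The CYP2C9 pathway (26% of clearance) is reduced to 0.39× activity: 0.26 × 0.39 = 0.1014.
CYP2E1 (51%) and the residual 23% are unaffected.
Relative clearance = 0.1014 + 0.51 + 0.23 = 0.8414.
New average steady-state concentration = baseline ÷ relative clearance = 72.5 / 0.8414 = 86.2 ng/mL.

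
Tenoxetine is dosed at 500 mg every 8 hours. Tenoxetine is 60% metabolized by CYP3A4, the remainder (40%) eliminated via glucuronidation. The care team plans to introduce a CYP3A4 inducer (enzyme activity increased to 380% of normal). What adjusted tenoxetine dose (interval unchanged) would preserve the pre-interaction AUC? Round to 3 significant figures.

1.34 × 10³ mg

The CYP3A4 pathway (60% of clearance) rises to 3.8× activity: 0.6 × 3.8 = 2.28.
The remaining 40% of clearance is unaffected.
New clearance relative to baseline: 2.28 + 0.4 = 2.68.
Css,avg = (dose rate)/CL, so holding Css fixed requires dose ∝ CL: 500 × 2.68 = 1.34 × 10³ mg.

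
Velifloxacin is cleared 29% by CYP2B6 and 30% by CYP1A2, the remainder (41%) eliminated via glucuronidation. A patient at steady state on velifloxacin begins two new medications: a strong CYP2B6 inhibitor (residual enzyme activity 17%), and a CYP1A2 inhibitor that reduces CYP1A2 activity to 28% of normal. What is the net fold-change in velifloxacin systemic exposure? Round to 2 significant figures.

The CYP2B6 pathway (29% of clearance) is reduced to 0.17× activity: 0.29 × 0.17 = 0.0493.
The CYP1A2 pathway (30% of clearance) drops to 0.28× activity: 0.3 × 0.28 = 0.084.
Non-CYP routes (41%) are unchanged.
CL_new/CL_old = 0.0493 + 0.084 + 0.41 = 0.5433.
Net systemic exposure ratio = 1 / 0.5433 = 1.8.

1.8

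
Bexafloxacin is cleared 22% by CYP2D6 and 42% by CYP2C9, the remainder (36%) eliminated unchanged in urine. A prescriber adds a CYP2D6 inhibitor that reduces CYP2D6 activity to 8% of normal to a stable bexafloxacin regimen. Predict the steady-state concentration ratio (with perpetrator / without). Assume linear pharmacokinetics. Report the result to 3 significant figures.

The CYP2D6 pathway (22% of clearance) drops to 0.08× activity: 0.22 × 0.08 = 0.0176.
CYP2C9 (42%) and the residual 36% are unaffected.
New clearance relative to baseline: 0.0176 + 0.42 + 0.36 = 0.7976.
Steady-state concentration ratio = CL_old/CL_new = 1 / 0.7976 = 1.25.

1.25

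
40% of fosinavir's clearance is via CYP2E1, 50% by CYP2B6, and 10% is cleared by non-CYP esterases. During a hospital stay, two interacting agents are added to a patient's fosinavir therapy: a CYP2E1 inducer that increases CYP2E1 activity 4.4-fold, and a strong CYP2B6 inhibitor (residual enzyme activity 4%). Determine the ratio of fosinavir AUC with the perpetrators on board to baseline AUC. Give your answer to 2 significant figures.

The CYP2E1 pathway (40% of clearance) is boosted to 4.4× activity: 0.4 × 4.4 = 1.76.
The CYP2B6 pathway (50% of clearance) is reduced to 0.04× activity: 0.5 × 0.04 = 0.02.
The remaining 10% of clearance is unaffected.
Relative clearance = 1.76 + 0.02 + 0.1 = 1.88.
Net AUC ratio = 1 / 1.88 = 0.53.

0.53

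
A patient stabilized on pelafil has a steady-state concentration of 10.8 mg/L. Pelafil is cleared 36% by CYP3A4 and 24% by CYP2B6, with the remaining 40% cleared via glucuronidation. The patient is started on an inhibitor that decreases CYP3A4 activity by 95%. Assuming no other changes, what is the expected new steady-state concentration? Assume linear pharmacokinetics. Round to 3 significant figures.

CYP3A4: 0.36 × 0.05 = 0.018
CYP2B6: 0.24 (unchanged)
Other: 0.4 (unchanged)
New clearance relative to baseline: 0.018 + 0.24 + 0.4 = 0.658.
Steady-state concentration ∝ 1/CL, so new value = 10.8 / 0.658 = 16.4 mg/L.

16.4 mg/L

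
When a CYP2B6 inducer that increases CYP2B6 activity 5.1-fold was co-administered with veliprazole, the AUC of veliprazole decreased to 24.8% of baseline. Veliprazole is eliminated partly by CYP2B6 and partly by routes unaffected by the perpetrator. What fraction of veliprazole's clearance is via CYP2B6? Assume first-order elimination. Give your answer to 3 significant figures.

CL'/CL = 1 / 0.248 = 4.032
5.1·fm + (1 − fm) = 4.032
fm = (4.032 − 1) / (5.1 − 1) = 0.740

0.740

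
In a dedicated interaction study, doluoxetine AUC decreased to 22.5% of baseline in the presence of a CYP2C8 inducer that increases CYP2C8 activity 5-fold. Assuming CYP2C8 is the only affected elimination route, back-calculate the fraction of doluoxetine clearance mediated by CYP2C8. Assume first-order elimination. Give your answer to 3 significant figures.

CL'/CL = 1 / 0.225 = 4.444
5·fm + (1 − fm) = 4.444
fm = (4.444 − 1) / (5 − 1) = 0.861

0.861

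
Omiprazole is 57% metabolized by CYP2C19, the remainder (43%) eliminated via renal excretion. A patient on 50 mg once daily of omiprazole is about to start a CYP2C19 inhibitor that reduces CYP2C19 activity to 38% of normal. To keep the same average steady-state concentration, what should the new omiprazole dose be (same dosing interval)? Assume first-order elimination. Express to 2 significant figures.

The CYP2C19 pathway (57% of clearance) is reduced to 0.38× activity: 0.57 × 0.38 = 0.2166.
The remaining 43% of clearance is unaffected.
Relative clearance = 0.2166 + 0.43 = 0.6466.
To maintain the same steady-state level, dose must scale with clearance: new dose = 50 × 0.6466 = 32 mg.

32 mg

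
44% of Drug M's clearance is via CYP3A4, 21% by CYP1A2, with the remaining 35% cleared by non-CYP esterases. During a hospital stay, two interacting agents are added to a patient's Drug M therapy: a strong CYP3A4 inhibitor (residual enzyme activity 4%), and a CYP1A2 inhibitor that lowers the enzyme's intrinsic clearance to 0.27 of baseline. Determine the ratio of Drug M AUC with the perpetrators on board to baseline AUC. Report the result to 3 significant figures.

The CYP3A4 pathway (44% of clearance) falls to 0.04× activity: 0.44 × 0.04 = 0.0176.
The CYP1A2 pathway (21% of clearance) falls to 0.27× activity: 0.21 × 0.27 = 0.0567.
The remaining 35% of clearance is unaffected.
New clearance relative to baseline: 0.0176 + 0.0567 + 0.35 = 0.4243.
AUC ∝ 1/CL: fold-change = 1 / 0.4243 = 2.36.

2.36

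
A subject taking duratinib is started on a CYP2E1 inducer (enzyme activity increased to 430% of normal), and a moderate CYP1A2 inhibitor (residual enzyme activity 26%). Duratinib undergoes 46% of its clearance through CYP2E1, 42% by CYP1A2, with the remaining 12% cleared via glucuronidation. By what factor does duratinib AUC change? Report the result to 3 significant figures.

0.453

The CYP2E1 pathway (46% of clearance) increases to 4.3× activity: 0.46 × 4.3 = 1.978.
The CYP1A2 pathway (42% of clearance) falls to 0.26× activity: 0.42 × 0.26 = 0.1092.
The remaining 12% of clearance is unaffected.
Relative clearance = 1.978 + 0.1092 + 0.12 = 2.2072.
AUC ∝ 1/CL: fold-change = 1 / 2.2072 = 0.453.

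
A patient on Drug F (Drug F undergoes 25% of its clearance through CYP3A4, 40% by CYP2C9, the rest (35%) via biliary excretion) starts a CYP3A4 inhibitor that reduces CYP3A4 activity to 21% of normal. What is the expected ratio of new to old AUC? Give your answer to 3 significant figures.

1.25

CYP3A4: 0.25 × 0.21 = 0.0525
CYP2C9: 0.4 (unchanged)
Other: 0.35 (unchanged)
New clearance relative to baseline: 0.0525 + 0.4 + 0.35 = 0.8025.
Since AUC ∝ 1/CL, the ratio is 1 / 0.8025 = 1.25.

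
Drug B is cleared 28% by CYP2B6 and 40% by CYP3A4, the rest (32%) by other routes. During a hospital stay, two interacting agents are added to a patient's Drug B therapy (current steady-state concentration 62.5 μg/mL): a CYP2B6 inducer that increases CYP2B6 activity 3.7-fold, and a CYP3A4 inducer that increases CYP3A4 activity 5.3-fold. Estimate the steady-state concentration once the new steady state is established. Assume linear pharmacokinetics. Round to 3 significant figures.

The CYP2B6 pathway (28% of clearance) rises to 3.7× activity: 0.28 × 3.7 = 1.036.
The CYP3A4 pathway (40% of clearance) rises to 5.3× activity: 0.4 × 5.3 = 2.12.
Non-CYP routes (32%) are unchanged.
CL_new/CL_old = 1.036 + 2.12 + 0.32 = 3.476.
New steady-state concentration = 62.5 / 3.476 = 18.0 μg/mL (concentration scales inversely with clearance).

18.0 μg/mL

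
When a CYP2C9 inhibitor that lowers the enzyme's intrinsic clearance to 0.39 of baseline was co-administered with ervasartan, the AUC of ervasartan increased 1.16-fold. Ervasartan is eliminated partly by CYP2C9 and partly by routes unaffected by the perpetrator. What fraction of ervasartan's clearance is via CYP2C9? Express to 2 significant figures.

Call the CYP2C9 fraction fm. After the interaction, CL_new/CL_old = fm × 0.39 + (1 − fm).
AUC ratio = 1 / (new CL fraction), so new CL fraction = 1 / 1.16 = 0.8621.
fm × 0.39 + 1 − fm = 0.8621  ⇒  fm × (0.39 − 1) = −0.1379  ⇒  fm = 0.23.

0.23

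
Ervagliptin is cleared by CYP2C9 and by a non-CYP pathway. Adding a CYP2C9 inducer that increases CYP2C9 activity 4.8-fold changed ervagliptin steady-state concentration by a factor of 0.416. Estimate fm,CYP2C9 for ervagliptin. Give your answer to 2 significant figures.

0.37

Write x for the fraction cleared via CYP2C9. The observed steady-state concentration change means clearance rose to 1/0.416 = 2.404 of baseline.
Setting x·4.8 + (1 − x) = 2.404 and solving: x = (2.404 − 1)/(4.8 − 1) = 0.37.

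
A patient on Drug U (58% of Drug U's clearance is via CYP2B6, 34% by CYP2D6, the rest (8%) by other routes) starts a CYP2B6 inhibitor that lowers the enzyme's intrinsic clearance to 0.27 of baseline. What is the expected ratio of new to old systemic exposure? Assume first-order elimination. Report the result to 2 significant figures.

1.7

CYP2B6: 0.58 × 0.27 = 0.1566
CYP2D6: 0.34 (unchanged)
Other: 0.08 (unchanged)
Relative clearance = 0.1566 + 0.34 + 0.08 = 0.5766.
Systemic exposure is inversely proportional to clearance, so the fold-change is 1 / 0.5766 = 1.7.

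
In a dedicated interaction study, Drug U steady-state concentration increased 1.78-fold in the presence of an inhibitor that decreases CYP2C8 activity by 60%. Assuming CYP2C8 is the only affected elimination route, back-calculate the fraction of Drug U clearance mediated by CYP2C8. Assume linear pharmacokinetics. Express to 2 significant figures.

CL'/CL = 1 / 1.78 = 0.5618
0.4·fm + (1 − fm) = 0.5618
fm = (0.5618 − 1) / (0.4 − 1) = 0.73

0.73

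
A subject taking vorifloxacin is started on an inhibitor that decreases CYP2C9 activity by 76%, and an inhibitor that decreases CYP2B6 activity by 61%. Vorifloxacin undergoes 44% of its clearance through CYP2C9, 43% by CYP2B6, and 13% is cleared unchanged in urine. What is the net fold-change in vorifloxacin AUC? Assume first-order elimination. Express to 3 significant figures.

2.48

The CYP2C9 pathway (44% of clearance) is reduced to 0.24× activity: 0.44 × 0.24 = 0.1056.
The CYP2B6 pathway (43% of clearance) falls to 0.39× activity: 0.43 × 0.39 = 0.1677.
The remaining 13% of clearance is unaffected.
CL_new/CL_old = 0.1056 + 0.1677 + 0.13 = 0.4033.
Because AUC varies inversely with clearance, the combined effect is 1 / 0.4033 = 2.48.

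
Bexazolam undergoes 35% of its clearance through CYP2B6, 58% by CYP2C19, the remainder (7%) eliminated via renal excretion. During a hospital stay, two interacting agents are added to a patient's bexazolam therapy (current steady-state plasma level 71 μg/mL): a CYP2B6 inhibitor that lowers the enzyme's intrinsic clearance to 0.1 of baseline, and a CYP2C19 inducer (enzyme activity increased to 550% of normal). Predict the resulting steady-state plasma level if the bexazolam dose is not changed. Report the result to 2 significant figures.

22 μg/mL

The CYP2B6 pathway (35% of clearance) falls to 0.1× activity: 0.35 × 0.1 = 0.035.
The CYP2C19 pathway (58% of clearance) rises to 5.5× activity: 0.58 × 5.5 = 3.19.
Non-CYP routes (7%) are unchanged.
CL_new/CL_old = 0.035 + 3.19 + 0.07 = 3.295.
Dividing the baseline by the relative clearance: 71 / 3.295 = 22 μg/mL.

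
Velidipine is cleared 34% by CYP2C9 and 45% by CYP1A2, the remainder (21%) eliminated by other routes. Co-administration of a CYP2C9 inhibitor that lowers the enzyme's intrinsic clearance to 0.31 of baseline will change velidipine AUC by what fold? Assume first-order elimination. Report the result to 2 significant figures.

1.3

CYP2C9: 0.34 × 0.31 = 0.1054
CYP1A2: 0.45 (unchanged)
Other: 0.21 (unchanged)
Relative clearance = 0.1054 + 0.45 + 0.21 = 0.7654.
AUC is inversely proportional to clearance, so the fold-change is 1 / 0.7654 = 1.3.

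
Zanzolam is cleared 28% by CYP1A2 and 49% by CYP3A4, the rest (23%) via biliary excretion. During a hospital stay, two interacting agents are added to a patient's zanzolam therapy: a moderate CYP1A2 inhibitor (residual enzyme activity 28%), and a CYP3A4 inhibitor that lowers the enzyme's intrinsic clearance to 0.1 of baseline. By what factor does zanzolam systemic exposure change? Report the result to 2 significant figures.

2.8

CYP1A2: 0.28 × 0.28 = 0.0784
CYP3A4: 0.49 × 0.1 = 0.049
Other: 0.23 (unchanged)
CL_new/CL_old = 0.0784 + 0.049 + 0.23 = 0.3574.
Systemic exposure ∝ 1/CL: fold-change = 1 / 0.3574 = 2.8.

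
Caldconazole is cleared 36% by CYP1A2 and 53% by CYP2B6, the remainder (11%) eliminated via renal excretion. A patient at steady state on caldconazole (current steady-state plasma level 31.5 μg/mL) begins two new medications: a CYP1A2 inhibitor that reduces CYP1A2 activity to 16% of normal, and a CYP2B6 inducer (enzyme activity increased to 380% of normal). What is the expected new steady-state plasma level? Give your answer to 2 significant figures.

14 μg/mL

CYP1A2: 0.36 × 0.16 = 0.0576
CYP2B6: 0.53 × 3.8 = 2.014
Other: 0.11 (unchanged)
CL_new/CL_old = 0.0576 + 2.014 + 0.11 = 2.1816.
Dividing the baseline by the relative clearance: 31.5 / 2.1816 = 14 μg/mL.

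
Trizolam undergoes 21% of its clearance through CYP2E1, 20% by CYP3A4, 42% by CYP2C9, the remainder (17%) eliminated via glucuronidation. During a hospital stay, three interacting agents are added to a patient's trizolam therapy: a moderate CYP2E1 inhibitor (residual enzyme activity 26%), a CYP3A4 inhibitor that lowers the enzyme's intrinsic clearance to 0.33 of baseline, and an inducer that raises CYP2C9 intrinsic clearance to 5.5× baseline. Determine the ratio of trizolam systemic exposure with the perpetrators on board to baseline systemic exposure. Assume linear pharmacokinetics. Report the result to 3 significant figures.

The CYP2E1 pathway (21% of clearance) drops to 0.26× activity: 0.21 × 0.26 = 0.0546.
The CYP3A4 pathway (20% of clearance) drops to 0.33× activity: 0.2 × 0.33 = 0.066.
The CYP2C9 pathway (42% of clearance) rises to 5.5× activity: 0.42 × 5.5 = 2.31.
The remaining 17% of clearance is unaffected.
CL_new/CL_old = 0.0546 + 0.066 + 2.31 + 0.17 = 2.6006.
Systemic exposure ∝ 1/CL: fold-change = 1 / 2.6006 = 0.385.

0.385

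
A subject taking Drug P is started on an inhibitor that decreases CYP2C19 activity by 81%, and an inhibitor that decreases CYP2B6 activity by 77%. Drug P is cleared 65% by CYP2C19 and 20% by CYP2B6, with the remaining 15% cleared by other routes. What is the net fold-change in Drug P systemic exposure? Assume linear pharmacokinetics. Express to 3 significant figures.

CYP2C19: 0.65 × 0.19 = 0.1235
CYP2B6: 0.2 × 0.23 = 0.046
Other: 0.15 (unchanged)
Relative clearance = 0.1235 + 0.046 + 0.15 = 0.3195.
Because systemic exposure varies inversely with clearance, the combined effect is 1 / 0.3195 = 3.13.

3.13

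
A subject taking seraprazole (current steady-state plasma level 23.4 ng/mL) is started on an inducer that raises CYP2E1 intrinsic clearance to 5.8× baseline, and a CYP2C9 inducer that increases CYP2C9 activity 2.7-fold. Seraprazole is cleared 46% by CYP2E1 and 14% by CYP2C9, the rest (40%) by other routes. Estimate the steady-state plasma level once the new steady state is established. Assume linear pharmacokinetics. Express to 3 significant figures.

The CYP2E1 pathway (46% of clearance) rises to 5.8× activity: 0.46 × 5.8 = 2.668.
The CYP2C9 pathway (14% of clearance) increases to 2.7× activity: 0.14 × 2.7 = 0.378.
Non-CYP routes (40%) are unchanged.
CL_new/CL_old = 2.668 + 0.378 + 0.4 = 3.446.
Steady-state plasma level ∝ 1/CL: new value = 23.4 / 3.446 = 6.79 ng/mL.

6.79 ng/mL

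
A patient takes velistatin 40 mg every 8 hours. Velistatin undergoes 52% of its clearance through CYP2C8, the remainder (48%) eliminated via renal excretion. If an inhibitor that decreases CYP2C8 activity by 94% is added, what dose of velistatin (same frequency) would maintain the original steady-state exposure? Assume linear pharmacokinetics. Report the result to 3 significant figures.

The CYP2C8 pathway (52% of clearance) is reduced to 0.06× activity: 0.52 × 0.06 = 0.0312.
The remaining 48% of clearance is unaffected.
CL_new/CL_old = 0.0312 + 0.48 = 0.5112.
Css,avg = (dose rate)/CL, so holding Css fixed requires dose ∝ CL: 40 × 0.5112 = 20.4 mg.

20.4 mg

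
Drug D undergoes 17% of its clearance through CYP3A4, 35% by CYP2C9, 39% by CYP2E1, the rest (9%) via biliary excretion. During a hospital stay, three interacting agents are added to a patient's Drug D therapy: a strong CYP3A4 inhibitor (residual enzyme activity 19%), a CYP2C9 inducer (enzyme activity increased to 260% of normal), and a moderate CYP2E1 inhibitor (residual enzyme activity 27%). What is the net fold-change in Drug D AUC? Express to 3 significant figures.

0.879

The CYP3A4 pathway (17% of clearance) drops to 0.19× activity: 0.17 × 0.19 = 0.0323.
The CYP2C9 pathway (35% of clearance) is boosted to 2.6× activity: 0.35 × 2.6 = 0.91.
The CYP2E1 pathway (39% of clearance) falls to 0.27× activity: 0.39 × 0.27 = 0.1053.
Non-CYP routes (9%) are unchanged.
New clearance relative to baseline: 0.0323 + 0.91 + 0.1053 + 0.09 = 1.1376.
AUC ∝ 1/CL: fold-change = 1 / 1.1376 = 0.879.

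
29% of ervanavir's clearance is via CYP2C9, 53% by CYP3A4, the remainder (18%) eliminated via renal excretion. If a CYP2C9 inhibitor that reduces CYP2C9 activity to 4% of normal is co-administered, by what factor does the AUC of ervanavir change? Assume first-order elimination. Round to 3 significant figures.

CYP2C9: 0.29 × 0.04 = 0.0116
CYP3A4: 0.53 (unchanged)
Other: 0.18 (unchanged)
Relative clearance = 0.0116 + 0.53 + 0.18 = 0.7216.
Since AUC ∝ 1/CL, the ratio is 1 / 0.7216 = 1.39.

1.39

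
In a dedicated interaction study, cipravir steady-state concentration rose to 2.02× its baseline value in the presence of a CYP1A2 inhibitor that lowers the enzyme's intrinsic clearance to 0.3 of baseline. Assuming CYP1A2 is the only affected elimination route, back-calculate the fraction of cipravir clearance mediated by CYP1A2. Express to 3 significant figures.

0.721

CL'/CL = 1 / 2.02 = 0.495
0.3·fm + (1 − fm) = 0.495
fm = (0.495 − 1) / (0.3 − 1) = 0.721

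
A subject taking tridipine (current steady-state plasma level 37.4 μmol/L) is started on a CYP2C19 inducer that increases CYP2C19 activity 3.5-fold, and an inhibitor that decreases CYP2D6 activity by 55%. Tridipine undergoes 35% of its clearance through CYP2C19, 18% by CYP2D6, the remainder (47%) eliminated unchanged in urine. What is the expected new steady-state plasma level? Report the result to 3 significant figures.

The CYP2C19 pathway (35% of clearance) increases to 3.5× activity: 0.35 × 3.5 = 1.225.
The CYP2D6 pathway (18% of clearance) falls to 0.45× activity: 0.18 × 0.45 = 0.081.
Non-CYP routes (47%) are unchanged.
Relative clearance = 1.225 + 0.081 + 0.47 = 1.776.
Dividing the baseline by the relative clearance: 37.4 / 1.776 = 21.1 μmol/L.

21.1 μmol/L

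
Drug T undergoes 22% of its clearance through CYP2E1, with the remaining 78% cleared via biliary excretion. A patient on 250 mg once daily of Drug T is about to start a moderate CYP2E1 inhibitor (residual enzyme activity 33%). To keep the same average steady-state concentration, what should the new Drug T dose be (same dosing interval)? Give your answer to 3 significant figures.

CYP2E1: 0.22 × 0.33 = 0.0726
Other: 0.78 (unchanged)
Relative clearance = 0.0726 + 0.78 = 0.8526.
To maintain the same steady-state level, dose must scale with clearance: new dose = 250 × 0.8526 = 213 mg.

213 mg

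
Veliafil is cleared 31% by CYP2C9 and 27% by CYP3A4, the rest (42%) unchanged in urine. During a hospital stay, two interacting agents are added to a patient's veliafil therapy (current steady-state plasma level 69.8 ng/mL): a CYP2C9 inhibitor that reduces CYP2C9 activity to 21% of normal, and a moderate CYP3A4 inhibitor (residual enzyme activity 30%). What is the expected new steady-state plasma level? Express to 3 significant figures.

123 ng/mL

CYP2C9: 0.31 × 0.21 = 0.0651
CYP3A4: 0.27 × 0.3 = 0.081
Other: 0.42 (unchanged)
New clearance relative to baseline: 0.0651 + 0.081 + 0.42 = 0.5661.
New steady-state plasma level = 69.8 / 0.5661 = 123 ng/mL (concentration scales inversely with clearance).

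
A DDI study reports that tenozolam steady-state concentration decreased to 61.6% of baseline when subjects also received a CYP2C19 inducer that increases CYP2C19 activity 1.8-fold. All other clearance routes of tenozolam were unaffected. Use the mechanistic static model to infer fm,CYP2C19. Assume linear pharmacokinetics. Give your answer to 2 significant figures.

0.78

Write x for the fraction cleared via CYP2C19. The observed steady-state concentration change means clearance rose to 1/0.616 = 1.623 of baseline.
Only the CYP2C19 route changed, so 1.623 = x·1.8 + (1 − x), giving x = 0.78.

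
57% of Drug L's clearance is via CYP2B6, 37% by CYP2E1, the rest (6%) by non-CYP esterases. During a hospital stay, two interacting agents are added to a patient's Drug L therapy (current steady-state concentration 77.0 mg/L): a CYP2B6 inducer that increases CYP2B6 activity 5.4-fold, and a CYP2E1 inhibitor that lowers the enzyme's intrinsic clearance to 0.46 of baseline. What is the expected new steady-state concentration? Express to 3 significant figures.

23.3 mg/L

The CYP2B6 pathway (57% of clearance) rises to 5.4× activity: 0.57 × 5.4 = 3.078.
The CYP2E1 pathway (37% of clearance) drops to 0.46× activity: 0.37 × 0.46 = 0.1702.
Non-CYP routes (6%) are unchanged.
New clearance relative to baseline: 3.078 + 0.1702 + 0.06 = 3.3082.
Steady-state concentration ∝ 1/CL: new value = 77.0 / 3.3082 = 23.3 mg/L.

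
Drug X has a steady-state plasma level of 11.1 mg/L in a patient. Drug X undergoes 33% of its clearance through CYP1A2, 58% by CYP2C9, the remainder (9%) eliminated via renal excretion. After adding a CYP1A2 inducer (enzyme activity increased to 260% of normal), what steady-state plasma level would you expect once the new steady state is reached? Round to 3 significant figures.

7.26 mg/L

The CYP1A2 pathway (33% of clearance) increases to 2.6× activity: 0.33 × 2.6 = 0.858.
CYP2C9 (58%) and the residual 9% are unaffected.
CL_new/CL_old = 0.858 + 0.58 + 0.09 = 1.528.
With dosing unchanged, steady-state plasma level scales as 1/CL: 11.1 / 1.528 = 7.26 mg/L.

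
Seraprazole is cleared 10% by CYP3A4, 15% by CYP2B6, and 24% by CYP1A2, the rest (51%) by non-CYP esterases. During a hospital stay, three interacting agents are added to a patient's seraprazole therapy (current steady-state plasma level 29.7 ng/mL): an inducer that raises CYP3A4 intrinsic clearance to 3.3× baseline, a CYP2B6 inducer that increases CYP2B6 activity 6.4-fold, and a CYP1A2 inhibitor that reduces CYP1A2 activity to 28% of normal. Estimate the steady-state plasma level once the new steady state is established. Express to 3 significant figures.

15.9 ng/mL

The CYP3A4 pathway (10% of clearance) increases to 3.3× activity: 0.1 × 3.3 = 0.33.
The CYP2B6 pathway (15% of clearance) increases to 6.4× activity: 0.15 × 6.4 = 0.96.
The CYP1A2 pathway (24% of clearance) drops to 0.28× activity: 0.24 × 0.28 = 0.0672.
Non-CYP routes (51%) are unchanged.
CL_new/CL_old = 0.33 + 0.96 + 0.0672 + 0.51 = 1.8672.
New steady-state plasma level = 29.7 / 1.8672 = 15.9 ng/mL (concentration scales inversely with clearance).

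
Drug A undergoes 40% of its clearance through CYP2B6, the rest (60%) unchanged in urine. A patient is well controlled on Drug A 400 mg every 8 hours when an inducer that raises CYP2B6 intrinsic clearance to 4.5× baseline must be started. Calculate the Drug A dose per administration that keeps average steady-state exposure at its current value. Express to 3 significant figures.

The CYP2B6 pathway (40% of clearance) is boosted to 4.5× activity: 0.4 × 4.5 = 1.8.
Non-CYP routes (60%) are unchanged.
New clearance relative to baseline: 1.8 + 0.6 = 2.4.
Css,avg = (dose rate)/CL, so holding Css fixed requires dose ∝ CL: 400 × 2.4 = 960 mg.

960 mg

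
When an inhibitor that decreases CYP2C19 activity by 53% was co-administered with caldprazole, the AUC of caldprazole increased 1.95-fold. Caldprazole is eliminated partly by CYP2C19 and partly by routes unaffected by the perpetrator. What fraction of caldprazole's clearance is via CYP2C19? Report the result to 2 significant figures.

CL'/CL = 1 / 1.95 = 0.5128
0.47·fm + (1 − fm) = 0.5128
fm = (0.5128 − 1) / (0.47 − 1) = 0.92

0.92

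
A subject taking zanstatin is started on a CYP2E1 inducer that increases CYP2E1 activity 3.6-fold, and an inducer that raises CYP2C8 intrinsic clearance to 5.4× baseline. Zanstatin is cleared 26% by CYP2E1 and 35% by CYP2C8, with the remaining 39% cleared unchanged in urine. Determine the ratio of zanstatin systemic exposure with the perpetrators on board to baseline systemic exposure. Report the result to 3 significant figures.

0.311

CYP2E1: 0.26 × 3.6 = 0.936
CYP2C8: 0.35 × 5.4 = 1.89
Other: 0.39 (unchanged)
CL_new/CL_old = 0.936 + 1.89 + 0.39 = 3.216.
Net systemic exposure ratio = 1 / 3.216 = 0.311.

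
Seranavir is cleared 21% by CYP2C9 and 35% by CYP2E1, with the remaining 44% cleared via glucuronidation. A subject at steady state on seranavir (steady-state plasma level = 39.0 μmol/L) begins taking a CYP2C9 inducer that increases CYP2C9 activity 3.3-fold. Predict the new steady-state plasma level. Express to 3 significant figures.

The CYP2C9 pathway (21% of clearance) is boosted to 3.3× activity: 0.21 × 3.3 = 0.693.
CYP2E1 (35%) and the residual 44% are unaffected.
Relative clearance = 0.693 + 0.35 + 0.44 = 1.483.
With dosing unchanged, steady-state plasma level scales as 1/CL: 39.0 / 1.483 = 26.3 μmol/L.

26.3 μmol/L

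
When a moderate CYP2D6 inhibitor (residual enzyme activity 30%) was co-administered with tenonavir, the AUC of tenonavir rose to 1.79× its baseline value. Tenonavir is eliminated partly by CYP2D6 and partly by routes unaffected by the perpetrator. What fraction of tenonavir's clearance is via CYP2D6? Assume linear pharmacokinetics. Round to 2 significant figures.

Call the CYP2D6 fraction fm. After the interaction, CL_new/CL_old = fm × 0.3 + (1 − fm).
AUC ratio = 1 / (new CL fraction), so new CL fraction = 1 / 1.79 = 0.5587.
fm × 0.3 + 1 − fm = 0.5587  ⇒  fm × (0.3 − 1) = −0.4413  ⇒  fm = 0.63.

0.63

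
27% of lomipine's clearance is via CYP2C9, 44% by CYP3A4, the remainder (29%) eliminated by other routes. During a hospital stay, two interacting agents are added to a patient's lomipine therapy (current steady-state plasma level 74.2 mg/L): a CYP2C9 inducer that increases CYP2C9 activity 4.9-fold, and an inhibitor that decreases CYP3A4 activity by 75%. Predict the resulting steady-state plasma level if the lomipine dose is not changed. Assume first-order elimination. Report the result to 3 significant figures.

CYP2C9: 0.27 × 4.9 = 1.323
CYP3A4: 0.44 × 0.25 = 0.11
Other: 0.29 (unchanged)
CL_new/CL_old = 1.323 + 0.11 + 0.29 = 1.723.
Dividing the baseline by the relative clearance: 74.2 / 1.723 = 43.1 mg/L.

43.1 mg/L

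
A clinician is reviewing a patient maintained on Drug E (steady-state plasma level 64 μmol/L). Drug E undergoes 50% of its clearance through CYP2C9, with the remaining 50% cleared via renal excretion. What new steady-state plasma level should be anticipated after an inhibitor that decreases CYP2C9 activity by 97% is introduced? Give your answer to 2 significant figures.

1.2 × 10² μmol/L

The CYP2C9 pathway (50% of clearance) falls to 0.03× activity: 0.5 × 0.03 = 0.015.
Non-CYP routes (50%) are unchanged.
Relative clearance = 0.015 + 0.5 = 0.515.
New steady-state plasma level = baseline ÷ relative clearance = 64 / 0.515 = 1.2 × 10² μmol/L.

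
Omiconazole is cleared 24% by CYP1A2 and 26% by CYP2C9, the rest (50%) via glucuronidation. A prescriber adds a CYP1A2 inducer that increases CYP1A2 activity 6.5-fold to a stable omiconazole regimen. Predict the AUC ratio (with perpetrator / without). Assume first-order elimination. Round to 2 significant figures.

CYP1A2: 0.24 × 6.5 = 1.56
CYP2C9: 0.26 (unchanged)
Other: 0.5 (unchanged)
CL_new/CL_old = 1.56 + 0.26 + 0.5 = 2.32.
Since AUC ∝ 1/CL, the ratio is 1 / 2.32 = 0.43.

0.43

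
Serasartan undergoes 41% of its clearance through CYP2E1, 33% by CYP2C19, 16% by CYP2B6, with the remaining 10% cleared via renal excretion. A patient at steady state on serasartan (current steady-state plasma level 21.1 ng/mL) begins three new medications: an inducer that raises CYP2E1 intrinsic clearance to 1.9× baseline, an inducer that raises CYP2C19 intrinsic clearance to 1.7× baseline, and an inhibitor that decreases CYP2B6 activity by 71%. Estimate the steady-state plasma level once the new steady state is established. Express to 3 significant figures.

14.2 ng/mL

The CYP2E1 pathway (41% of clearance) rises to 1.9× activity: 0.41 × 1.9 = 0.779.
The CYP2C19 pathway (33% of clearance) rises to 1.7× activity: 0.33 × 1.7 = 0.561.
The CYP2B6 pathway (16% of clearance) is reduced to 0.29× activity: 0.16 × 0.29 = 0.0464.
Non-CYP routes (10%) are unchanged.
CL_new/CL_old = 0.779 + 0.561 + 0.0464 + 0.1 = 1.4864.
New steady-state plasma level = 21.1 / 1.4864 = 14.2 ng/mL (concentration scales inversely with clearance).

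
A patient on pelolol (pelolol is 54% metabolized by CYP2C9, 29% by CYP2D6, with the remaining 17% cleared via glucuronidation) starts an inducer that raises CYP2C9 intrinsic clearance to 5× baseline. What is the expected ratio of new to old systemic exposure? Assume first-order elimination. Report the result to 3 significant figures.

0.316

CYP2C9: 0.54 × 5 = 2.7
CYP2D6: 0.29 (unchanged)
Other: 0.17 (unchanged)
CL_new/CL_old = 2.7 + 0.29 + 0.17 = 3.16.
Systemic exposure is inversely proportional to clearance, so the fold-change is 1 / 3.16 = 0.316.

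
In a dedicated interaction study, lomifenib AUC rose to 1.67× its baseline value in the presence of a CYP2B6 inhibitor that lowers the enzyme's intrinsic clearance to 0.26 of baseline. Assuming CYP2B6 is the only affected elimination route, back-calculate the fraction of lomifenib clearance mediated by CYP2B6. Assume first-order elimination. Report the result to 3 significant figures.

0.542

CL'/CL = 1 / 1.67 = 0.5988
0.26·fm + (1 − fm) = 0.5988
fm = (0.5988 − 1) / (0.26 − 1) = 0.542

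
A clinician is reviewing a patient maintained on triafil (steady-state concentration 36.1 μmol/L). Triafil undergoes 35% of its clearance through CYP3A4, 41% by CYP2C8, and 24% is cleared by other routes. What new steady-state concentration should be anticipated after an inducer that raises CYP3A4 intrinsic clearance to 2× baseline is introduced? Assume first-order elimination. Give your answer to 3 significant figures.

26.7 μmol/L

The CYP3A4 pathway (35% of clearance) increases to 2× activity: 0.35 × 2 = 0.7.
CYP2C8 (41%) and the residual 24% are unaffected.
CL_new/CL_old = 0.7 + 0.41 + 0.24 = 1.35.
With dosing unchanged, steady-state concentration scales as 1/CL: 36.1 / 1.35 = 26.7 μmol/L.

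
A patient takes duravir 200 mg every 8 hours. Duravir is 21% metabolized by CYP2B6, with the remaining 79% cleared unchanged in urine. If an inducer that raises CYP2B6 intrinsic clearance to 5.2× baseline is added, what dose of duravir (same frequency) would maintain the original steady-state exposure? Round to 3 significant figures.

The CYP2B6 pathway (21% of clearance) is boosted to 5.2× activity: 0.21 × 5.2 = 1.092.
Non-CYP routes (79%) are unchanged.
New clearance relative to baseline: 1.092 + 0.79 = 1.882.
Css,avg = (dose rate)/CL, so holding Css fixed requires dose ∝ CL: 200 × 1.882 = 376 mg.

376 mg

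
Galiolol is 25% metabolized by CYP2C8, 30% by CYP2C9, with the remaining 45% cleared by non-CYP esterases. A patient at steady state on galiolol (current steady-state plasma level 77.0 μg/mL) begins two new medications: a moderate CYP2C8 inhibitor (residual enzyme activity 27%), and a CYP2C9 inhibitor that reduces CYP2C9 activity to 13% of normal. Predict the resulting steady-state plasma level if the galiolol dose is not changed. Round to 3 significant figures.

The CYP2C8 pathway (25% of clearance) is reduced to 0.27× activity: 0.25 × 0.27 = 0.0675.
The CYP2C9 pathway (30% of clearance) is reduced to 0.13× activity: 0.3 × 0.13 = 0.039.
The remaining 45% of clearance is unaffected.
CL_new/CL_old = 0.0675 + 0.039 + 0.45 = 0.5565.
Steady-state plasma level ∝ 1/CL: new value = 77.0 / 0.5565 = 138 μg/mL.

138 μg/mL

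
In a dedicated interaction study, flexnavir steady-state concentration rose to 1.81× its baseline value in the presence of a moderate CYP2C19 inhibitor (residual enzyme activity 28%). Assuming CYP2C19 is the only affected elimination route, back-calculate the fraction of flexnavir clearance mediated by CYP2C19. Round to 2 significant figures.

0.62

CL'/CL = 1 / 1.81 = 0.5525
0.28·fm + (1 − fm) = 0.5525
fm = (0.5525 − 1) / (0.28 − 1) = 0.62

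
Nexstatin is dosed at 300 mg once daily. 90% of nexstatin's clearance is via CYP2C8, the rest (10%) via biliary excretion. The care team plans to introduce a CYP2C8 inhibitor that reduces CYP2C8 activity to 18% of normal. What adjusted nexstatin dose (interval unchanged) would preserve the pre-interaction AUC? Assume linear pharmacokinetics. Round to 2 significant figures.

79 mg

CYP2C8: 0.9 × 0.18 = 0.162
Other: 0.1 (unchanged)
Relative clearance = 0.162 + 0.1 = 0.262.
To maintain the same steady-state level, dose must scale with clearance: new dose = 300 × 0.262 = 79 mg.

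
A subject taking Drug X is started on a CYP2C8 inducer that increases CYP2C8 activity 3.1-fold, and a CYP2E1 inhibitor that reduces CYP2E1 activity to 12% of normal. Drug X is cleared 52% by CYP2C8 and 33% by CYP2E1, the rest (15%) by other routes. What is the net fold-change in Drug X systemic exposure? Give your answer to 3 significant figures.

The CYP2C8 pathway (52% of clearance) rises to 3.1× activity: 0.52 × 3.1 = 1.612.
The CYP2E1 pathway (33% of clearance) drops to 0.12× activity: 0.33 × 0.12 = 0.0396.
The remaining 15% of clearance is unaffected.
Relative clearance = 1.612 + 0.0396 + 0.15 = 1.8016.
Net systemic exposure ratio = 1 / 1.8016 = 0.555.

0.555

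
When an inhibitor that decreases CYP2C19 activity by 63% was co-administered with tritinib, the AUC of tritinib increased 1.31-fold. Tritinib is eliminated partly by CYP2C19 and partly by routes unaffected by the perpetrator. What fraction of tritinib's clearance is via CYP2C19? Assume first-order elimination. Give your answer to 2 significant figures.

0.38

Let x = fm,CYP2C19. Because AUC ∝ 1/CL, relative clearance fell to 1/1.31 = 0.7634.
Setting x·0.37 + (1 − x) = 0.7634 and solving: x = (0.7634 − 1)/(0.37 − 1) = 0.38.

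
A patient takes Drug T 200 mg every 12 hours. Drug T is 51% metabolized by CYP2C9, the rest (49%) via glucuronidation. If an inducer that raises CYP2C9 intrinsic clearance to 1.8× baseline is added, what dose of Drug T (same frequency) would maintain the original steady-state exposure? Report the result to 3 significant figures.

CYP2C9: 0.51 × 1.8 = 0.918
Other: 0.49 (unchanged)
New clearance relative to baseline: 0.918 + 0.49 = 1.408.
Exposure is unchanged when dose changes in proportion to clearance. New dose = 200 mg × 1.408 = 282 mg.

282 mg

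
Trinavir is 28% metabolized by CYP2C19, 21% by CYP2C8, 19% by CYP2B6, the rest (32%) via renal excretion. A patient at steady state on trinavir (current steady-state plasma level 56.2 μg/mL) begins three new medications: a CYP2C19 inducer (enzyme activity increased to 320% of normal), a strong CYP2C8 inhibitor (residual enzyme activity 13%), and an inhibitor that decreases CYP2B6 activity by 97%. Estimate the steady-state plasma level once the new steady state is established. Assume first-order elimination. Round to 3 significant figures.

45.0 μg/mL

The CYP2C19 pathway (28% of clearance) rises to 3.2× activity: 0.28 × 3.2 = 0.896.
The CYP2C8 pathway (21% of clearance) falls to 0.13× activity: 0.21 × 0.13 = 0.0273.
The CYP2B6 pathway (19% of clearance) falls to 0.03× activity: 0.19 × 0.03 = 0.0057.
The remaining 32% of clearance is unaffected.
CL_new/CL_old = 0.896 + 0.0273 + 0.0057 + 0.32 = 1.249.
Steady-state plasma level ∝ 1/CL: new value = 56.2 / 1.249 = 45.0 μg/mL.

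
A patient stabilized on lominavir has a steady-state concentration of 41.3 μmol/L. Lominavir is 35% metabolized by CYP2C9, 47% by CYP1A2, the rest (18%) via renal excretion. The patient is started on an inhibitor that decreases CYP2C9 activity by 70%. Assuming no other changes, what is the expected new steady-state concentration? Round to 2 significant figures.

55 μmol/L

The CYP2C9 pathway (35% of clearance) is reduced to 0.3× activity: 0.35 × 0.3 = 0.105.
CYP1A2 (47%) and the residual 18% are unaffected.
CL_new/CL_old = 0.105 + 0.47 + 0.18 = 0.755.
Steady-state concentration ∝ 1/CL, so new value = 41.3 / 0.755 = 55 μmol/L.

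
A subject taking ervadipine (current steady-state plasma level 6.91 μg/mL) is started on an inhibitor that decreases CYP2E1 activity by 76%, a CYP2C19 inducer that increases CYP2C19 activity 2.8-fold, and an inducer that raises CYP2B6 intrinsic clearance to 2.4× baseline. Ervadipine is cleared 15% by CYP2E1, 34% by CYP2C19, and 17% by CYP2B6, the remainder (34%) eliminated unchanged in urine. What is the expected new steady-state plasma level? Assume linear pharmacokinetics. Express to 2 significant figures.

The CYP2E1 pathway (15% of clearance) drops to 0.24× activity: 0.15 × 0.24 = 0.036.
The CYP2C19 pathway (34% of clearance) is boosted to 2.8× activity: 0.34 × 2.8 = 0.952.
The CYP2B6 pathway (17% of clearance) rises to 2.4× activity: 0.17 × 2.4 = 0.408.
Non-CYP routes (34%) are unchanged.
Relative clearance = 0.036 + 0.952 + 0.408 + 0.34 = 1.736.
Dividing the baseline by the relative clearance: 6.91 / 1.736 = 4.0 μg/mL.

4.0 μg/mL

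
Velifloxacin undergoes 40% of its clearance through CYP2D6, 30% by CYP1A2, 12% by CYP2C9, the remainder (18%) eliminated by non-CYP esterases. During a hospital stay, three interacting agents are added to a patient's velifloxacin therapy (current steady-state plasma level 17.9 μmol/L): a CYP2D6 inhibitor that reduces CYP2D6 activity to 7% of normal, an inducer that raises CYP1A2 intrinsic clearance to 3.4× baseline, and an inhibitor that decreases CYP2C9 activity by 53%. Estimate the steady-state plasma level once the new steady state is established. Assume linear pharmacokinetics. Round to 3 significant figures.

The CYP2D6 pathway (40% of clearance) falls to 0.07× activity: 0.4 × 0.07 = 0.028.
The CYP1A2 pathway (30% of clearance) is boosted to 3.4× activity: 0.3 × 3.4 = 1.02.
The CYP2C9 pathway (12% of clearance) falls to 0.47× activity: 0.12 × 0.47 = 0.0564.
The remaining 18% of clearance is unaffected.
CL_new/CL_old = 0.028 + 1.02 + 0.0564 + 0.18 = 1.2844.
New steady-state plasma level = 17.9 / 1.2844 = 13.9 μmol/L (concentration scales inversely with clearance).

13.9 μmol/L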